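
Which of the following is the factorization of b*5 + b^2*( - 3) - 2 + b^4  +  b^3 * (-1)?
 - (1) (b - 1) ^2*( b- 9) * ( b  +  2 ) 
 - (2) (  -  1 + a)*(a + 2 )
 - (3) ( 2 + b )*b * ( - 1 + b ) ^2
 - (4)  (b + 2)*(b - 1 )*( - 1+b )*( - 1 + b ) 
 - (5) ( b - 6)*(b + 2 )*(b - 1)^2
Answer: 4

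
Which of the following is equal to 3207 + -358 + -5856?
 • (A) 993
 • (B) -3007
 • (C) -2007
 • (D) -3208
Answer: B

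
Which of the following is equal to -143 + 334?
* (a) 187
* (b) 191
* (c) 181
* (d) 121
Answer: b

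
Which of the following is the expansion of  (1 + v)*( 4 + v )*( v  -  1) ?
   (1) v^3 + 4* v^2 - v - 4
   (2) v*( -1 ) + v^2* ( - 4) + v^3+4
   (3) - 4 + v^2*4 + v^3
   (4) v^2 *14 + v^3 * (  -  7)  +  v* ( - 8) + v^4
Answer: 1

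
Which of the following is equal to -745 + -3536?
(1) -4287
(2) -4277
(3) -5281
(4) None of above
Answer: 4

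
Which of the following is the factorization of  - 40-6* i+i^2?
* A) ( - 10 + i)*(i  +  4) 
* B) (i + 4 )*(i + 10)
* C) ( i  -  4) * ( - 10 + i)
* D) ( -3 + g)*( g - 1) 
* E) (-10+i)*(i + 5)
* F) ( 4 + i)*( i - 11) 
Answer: A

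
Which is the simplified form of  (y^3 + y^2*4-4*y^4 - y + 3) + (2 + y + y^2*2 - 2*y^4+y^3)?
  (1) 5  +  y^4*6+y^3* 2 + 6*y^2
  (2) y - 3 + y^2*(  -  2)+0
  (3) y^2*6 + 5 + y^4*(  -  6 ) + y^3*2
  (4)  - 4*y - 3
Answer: 3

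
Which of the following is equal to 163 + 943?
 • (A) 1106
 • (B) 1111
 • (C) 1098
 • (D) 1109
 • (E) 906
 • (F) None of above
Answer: A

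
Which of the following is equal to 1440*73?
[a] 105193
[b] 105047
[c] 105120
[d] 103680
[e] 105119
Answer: c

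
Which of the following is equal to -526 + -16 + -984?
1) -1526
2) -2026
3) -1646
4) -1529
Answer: 1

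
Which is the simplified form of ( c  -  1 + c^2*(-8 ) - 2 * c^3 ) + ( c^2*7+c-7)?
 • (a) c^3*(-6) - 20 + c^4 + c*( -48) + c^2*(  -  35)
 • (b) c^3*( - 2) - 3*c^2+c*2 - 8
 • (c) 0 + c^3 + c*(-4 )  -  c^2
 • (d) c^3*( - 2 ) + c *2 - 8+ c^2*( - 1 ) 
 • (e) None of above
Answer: d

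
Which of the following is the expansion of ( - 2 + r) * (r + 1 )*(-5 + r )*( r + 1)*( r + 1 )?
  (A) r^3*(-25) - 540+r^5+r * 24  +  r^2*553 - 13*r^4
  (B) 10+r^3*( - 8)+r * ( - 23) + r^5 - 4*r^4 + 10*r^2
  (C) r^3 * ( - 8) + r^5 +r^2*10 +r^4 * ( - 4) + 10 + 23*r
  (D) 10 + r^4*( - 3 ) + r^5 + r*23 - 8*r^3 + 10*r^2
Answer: C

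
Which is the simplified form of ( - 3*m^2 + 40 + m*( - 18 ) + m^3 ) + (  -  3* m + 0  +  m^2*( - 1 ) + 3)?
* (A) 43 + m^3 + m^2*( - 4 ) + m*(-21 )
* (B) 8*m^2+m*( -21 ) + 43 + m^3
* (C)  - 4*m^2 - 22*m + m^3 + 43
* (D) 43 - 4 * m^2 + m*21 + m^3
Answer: A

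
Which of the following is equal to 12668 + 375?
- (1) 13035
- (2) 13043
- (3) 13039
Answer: 2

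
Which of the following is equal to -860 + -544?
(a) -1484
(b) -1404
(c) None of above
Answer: b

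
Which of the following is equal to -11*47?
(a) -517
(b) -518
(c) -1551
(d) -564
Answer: a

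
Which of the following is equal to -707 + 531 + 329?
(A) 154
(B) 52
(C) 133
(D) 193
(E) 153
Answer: E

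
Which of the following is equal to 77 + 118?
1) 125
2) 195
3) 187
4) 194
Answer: 2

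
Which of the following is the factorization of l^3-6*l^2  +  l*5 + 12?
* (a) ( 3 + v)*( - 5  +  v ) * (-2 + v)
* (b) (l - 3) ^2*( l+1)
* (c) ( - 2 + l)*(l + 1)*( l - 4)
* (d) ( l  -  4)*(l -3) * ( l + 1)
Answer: d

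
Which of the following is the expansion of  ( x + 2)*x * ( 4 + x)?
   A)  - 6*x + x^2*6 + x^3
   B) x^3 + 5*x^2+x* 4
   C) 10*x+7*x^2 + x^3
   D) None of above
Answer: D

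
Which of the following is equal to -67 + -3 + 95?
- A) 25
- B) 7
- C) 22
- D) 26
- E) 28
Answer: A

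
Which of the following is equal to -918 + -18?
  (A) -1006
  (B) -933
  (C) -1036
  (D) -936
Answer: D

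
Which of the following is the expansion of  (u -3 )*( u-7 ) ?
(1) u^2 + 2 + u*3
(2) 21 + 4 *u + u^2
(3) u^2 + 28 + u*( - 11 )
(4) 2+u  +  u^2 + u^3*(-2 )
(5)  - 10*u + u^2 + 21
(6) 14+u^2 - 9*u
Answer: 5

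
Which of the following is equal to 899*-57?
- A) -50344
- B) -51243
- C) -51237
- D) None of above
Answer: B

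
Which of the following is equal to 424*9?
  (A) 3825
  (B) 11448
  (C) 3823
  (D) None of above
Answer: D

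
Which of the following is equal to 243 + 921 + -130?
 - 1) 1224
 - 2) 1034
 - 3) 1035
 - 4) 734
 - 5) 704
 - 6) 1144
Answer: 2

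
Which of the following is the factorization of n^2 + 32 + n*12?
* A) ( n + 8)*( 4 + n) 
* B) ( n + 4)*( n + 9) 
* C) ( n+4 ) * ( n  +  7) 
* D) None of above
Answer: A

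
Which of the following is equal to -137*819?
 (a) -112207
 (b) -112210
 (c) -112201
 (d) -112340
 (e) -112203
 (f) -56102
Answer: e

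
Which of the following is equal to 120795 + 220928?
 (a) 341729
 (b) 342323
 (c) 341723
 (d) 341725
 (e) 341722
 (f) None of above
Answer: c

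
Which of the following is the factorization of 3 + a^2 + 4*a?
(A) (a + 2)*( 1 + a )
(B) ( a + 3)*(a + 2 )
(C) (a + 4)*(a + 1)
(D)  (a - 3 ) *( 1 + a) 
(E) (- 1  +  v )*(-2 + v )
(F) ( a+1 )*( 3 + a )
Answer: F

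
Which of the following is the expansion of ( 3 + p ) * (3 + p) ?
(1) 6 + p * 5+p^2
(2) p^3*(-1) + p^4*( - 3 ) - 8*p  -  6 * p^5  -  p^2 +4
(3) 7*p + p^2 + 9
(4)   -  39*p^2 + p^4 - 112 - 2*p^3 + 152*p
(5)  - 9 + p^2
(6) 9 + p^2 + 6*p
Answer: 6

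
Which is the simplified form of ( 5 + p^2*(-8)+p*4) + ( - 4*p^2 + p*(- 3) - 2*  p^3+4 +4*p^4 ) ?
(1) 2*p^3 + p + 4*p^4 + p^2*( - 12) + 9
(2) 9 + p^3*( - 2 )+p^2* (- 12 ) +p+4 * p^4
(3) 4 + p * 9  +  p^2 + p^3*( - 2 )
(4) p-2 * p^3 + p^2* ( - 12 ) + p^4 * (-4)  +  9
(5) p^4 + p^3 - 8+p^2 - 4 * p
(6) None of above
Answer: 2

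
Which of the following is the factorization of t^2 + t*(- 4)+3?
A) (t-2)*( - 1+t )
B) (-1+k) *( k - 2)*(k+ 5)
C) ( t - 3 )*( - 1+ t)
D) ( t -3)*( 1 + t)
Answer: C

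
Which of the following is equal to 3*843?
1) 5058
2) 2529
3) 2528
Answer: 2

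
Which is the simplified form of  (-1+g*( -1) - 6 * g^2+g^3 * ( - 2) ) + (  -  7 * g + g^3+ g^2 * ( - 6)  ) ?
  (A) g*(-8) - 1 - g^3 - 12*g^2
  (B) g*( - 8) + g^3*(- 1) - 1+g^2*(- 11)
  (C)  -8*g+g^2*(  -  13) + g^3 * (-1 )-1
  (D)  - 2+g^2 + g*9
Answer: A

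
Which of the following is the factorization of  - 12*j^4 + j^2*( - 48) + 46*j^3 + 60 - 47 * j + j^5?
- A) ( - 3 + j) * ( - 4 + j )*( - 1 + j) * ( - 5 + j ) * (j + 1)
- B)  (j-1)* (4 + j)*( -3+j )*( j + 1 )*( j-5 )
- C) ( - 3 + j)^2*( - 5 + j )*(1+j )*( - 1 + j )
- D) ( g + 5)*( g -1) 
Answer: A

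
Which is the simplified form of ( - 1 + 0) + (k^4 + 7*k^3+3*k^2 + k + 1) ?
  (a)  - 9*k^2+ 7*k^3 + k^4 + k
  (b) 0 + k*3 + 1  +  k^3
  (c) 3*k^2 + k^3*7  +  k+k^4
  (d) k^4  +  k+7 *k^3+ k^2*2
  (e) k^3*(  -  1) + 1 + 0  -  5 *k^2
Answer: c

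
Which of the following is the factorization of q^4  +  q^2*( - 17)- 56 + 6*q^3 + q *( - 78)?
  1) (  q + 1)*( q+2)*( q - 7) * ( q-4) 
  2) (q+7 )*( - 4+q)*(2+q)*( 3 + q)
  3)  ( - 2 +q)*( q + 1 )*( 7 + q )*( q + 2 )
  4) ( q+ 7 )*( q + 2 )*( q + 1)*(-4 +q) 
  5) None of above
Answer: 4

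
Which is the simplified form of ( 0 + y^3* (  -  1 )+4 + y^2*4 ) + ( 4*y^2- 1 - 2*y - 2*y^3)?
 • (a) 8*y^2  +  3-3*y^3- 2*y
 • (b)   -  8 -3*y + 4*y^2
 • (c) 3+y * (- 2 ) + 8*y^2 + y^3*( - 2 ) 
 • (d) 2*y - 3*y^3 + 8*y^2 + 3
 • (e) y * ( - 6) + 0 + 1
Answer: a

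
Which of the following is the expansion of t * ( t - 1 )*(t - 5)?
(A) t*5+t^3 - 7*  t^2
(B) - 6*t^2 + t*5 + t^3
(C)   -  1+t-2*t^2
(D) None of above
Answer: B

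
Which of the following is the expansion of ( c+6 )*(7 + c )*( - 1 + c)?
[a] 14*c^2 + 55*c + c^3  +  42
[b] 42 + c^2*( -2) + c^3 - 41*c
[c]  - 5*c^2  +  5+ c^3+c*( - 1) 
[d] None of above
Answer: d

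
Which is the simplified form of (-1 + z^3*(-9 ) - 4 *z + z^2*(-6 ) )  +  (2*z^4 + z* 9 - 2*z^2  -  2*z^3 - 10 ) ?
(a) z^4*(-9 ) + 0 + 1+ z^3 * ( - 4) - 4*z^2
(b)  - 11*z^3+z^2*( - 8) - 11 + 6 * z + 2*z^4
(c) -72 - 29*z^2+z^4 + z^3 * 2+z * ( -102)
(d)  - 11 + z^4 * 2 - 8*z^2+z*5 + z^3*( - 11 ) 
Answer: d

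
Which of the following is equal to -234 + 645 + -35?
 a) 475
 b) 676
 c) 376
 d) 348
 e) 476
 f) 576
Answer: c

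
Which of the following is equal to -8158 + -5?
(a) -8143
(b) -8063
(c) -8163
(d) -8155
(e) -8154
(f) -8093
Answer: c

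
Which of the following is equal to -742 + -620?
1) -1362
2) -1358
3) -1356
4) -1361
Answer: 1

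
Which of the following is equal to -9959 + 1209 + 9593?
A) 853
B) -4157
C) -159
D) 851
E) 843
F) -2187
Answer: E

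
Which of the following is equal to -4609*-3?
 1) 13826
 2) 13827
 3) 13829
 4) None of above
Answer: 2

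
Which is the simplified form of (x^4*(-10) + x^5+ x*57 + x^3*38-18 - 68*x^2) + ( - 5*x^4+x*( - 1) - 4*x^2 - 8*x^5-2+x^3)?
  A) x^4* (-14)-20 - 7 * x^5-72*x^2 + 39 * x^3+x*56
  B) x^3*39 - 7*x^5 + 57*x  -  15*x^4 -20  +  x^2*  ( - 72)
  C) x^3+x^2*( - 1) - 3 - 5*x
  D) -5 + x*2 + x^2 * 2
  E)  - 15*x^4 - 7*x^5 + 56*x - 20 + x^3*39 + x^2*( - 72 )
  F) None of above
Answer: E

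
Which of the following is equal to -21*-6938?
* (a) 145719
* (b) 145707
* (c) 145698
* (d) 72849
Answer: c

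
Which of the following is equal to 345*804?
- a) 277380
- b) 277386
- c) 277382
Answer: a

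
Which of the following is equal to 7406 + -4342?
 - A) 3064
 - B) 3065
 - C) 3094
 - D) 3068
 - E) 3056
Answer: A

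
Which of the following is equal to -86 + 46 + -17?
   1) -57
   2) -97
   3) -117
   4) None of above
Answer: 1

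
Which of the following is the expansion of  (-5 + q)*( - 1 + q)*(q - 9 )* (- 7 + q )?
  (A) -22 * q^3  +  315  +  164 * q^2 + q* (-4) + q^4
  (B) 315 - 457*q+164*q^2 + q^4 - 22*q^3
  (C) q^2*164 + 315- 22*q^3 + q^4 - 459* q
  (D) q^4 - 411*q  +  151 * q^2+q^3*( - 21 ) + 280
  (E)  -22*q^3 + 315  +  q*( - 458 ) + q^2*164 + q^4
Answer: E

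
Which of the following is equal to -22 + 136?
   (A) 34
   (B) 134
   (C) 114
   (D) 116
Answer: C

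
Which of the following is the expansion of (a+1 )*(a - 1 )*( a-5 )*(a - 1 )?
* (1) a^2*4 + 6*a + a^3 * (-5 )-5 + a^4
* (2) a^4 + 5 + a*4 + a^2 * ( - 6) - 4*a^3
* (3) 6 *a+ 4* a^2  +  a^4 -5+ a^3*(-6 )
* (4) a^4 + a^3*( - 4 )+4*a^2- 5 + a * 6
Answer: 3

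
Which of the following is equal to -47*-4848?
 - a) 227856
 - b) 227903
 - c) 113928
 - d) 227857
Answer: a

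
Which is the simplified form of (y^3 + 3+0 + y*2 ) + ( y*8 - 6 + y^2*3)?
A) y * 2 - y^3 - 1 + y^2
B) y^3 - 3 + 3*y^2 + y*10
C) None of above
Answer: B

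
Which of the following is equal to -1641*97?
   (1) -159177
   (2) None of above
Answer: 1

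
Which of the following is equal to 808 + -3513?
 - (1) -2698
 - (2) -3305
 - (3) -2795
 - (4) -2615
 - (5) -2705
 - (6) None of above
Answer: 5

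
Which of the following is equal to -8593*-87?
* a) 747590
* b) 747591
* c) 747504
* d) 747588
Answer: b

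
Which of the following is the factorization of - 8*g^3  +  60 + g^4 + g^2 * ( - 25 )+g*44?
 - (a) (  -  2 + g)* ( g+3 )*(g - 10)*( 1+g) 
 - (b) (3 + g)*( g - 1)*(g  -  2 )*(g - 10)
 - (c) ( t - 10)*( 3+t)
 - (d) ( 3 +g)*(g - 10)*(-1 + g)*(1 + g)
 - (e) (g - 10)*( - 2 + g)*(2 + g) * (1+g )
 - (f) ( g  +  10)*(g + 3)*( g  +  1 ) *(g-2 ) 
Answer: a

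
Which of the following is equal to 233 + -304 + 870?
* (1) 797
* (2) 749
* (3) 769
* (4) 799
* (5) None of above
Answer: 4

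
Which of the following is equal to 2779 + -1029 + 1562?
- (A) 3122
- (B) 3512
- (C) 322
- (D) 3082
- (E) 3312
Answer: E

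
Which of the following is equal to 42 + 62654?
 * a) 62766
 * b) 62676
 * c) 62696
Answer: c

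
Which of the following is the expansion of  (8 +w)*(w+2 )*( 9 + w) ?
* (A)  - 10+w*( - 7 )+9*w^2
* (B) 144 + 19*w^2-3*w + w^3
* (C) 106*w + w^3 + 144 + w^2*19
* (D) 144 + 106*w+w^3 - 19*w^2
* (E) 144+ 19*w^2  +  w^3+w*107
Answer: C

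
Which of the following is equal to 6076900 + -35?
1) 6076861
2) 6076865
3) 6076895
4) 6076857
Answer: 2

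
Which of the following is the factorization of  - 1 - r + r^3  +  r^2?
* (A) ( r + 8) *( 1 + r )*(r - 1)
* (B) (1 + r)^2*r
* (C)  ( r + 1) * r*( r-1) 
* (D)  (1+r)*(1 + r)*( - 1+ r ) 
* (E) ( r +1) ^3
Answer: D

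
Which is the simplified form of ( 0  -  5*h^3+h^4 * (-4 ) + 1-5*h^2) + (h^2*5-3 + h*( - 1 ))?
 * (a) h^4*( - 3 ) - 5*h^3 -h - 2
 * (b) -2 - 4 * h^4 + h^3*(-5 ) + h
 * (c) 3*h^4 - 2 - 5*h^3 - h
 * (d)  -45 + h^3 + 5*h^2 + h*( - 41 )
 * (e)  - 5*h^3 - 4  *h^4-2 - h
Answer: e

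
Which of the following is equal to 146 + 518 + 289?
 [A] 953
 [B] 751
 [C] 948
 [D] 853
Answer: A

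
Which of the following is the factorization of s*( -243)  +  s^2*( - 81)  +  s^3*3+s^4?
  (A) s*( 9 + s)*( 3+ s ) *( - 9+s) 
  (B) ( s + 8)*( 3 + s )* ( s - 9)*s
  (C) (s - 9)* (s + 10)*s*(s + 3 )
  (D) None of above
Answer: A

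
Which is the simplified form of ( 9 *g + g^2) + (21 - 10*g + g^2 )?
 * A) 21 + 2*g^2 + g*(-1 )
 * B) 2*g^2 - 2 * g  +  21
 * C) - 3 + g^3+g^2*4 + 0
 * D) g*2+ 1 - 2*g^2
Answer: A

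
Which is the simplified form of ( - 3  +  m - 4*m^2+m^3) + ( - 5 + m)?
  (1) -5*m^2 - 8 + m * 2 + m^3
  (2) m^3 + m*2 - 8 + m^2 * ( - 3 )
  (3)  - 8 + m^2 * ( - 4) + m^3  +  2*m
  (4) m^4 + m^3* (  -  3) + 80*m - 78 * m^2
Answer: 3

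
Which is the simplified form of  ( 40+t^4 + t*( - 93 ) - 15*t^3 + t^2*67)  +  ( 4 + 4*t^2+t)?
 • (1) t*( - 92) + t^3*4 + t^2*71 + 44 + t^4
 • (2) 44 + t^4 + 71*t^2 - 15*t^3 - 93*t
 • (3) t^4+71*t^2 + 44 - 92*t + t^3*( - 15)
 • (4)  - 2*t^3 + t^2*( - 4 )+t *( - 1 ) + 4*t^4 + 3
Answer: 3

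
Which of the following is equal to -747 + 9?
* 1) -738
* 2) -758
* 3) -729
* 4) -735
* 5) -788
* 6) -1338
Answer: 1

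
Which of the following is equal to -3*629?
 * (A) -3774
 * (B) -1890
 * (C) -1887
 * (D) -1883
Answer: C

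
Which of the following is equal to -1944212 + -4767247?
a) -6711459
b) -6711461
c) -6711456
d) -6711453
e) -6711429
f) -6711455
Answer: a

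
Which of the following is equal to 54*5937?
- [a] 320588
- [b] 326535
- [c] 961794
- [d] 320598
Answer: d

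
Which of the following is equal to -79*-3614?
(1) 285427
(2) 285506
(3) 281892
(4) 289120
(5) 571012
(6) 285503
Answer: 2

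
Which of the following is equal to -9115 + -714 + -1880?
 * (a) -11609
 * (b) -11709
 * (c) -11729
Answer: b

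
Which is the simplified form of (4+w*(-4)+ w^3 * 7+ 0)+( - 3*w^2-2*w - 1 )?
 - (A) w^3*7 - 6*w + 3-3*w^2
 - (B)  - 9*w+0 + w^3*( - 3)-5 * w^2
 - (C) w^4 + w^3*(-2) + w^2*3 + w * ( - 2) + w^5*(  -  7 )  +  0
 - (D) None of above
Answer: A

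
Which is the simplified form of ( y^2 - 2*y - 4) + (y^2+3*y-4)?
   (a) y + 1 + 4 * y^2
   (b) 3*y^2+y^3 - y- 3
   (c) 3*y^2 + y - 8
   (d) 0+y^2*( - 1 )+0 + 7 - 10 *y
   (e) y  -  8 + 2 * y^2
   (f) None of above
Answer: e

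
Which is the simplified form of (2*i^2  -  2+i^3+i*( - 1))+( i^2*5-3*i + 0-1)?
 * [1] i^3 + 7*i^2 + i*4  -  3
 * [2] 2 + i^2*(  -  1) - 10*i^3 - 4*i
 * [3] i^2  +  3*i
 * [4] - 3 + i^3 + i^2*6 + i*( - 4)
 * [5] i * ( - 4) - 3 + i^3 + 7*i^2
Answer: 5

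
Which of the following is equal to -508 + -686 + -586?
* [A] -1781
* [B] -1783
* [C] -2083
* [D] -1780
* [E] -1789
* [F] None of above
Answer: D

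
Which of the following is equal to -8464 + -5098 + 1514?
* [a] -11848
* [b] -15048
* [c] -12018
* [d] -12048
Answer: d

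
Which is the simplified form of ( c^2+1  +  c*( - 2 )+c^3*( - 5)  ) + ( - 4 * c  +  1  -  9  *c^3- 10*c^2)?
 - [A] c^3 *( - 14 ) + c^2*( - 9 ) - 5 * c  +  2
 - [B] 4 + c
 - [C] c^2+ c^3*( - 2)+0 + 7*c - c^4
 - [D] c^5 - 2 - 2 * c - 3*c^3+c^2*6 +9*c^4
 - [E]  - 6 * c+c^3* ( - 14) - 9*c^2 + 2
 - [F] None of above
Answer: E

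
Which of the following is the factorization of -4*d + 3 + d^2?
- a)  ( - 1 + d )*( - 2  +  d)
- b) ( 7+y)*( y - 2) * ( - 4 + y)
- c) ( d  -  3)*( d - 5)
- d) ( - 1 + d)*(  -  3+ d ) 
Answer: d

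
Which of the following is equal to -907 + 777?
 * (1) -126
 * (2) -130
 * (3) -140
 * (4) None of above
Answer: 2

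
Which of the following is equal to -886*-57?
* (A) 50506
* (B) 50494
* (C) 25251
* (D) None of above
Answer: D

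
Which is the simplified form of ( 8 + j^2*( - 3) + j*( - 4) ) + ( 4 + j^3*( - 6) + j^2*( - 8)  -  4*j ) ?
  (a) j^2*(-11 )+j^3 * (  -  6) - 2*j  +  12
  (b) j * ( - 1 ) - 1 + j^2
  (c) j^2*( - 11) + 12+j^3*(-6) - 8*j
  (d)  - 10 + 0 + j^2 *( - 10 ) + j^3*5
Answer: c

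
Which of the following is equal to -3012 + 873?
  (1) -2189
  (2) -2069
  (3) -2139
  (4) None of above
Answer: 3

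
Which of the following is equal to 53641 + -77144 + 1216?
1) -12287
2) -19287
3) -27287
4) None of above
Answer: 4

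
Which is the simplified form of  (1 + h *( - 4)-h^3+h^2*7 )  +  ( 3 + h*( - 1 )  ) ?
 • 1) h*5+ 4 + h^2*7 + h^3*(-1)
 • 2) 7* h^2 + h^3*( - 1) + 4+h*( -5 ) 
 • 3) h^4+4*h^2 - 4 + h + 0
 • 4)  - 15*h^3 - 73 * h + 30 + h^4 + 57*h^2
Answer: 2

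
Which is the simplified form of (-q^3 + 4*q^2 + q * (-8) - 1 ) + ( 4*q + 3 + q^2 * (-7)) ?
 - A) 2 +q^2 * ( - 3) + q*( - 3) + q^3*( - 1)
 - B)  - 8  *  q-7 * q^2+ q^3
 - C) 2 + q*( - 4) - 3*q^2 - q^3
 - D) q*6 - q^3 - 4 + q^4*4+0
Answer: C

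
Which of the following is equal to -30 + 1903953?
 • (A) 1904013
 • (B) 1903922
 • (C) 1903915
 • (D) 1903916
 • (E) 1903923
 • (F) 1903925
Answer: E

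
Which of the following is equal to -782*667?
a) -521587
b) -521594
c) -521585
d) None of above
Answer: b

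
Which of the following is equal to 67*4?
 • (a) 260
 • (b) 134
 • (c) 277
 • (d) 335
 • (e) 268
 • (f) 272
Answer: e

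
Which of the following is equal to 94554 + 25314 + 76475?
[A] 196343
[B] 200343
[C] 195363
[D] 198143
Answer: A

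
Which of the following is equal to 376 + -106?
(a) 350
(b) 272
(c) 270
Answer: c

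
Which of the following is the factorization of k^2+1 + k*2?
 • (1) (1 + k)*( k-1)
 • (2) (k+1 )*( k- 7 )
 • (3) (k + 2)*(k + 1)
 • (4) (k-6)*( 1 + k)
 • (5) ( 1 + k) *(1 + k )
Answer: 5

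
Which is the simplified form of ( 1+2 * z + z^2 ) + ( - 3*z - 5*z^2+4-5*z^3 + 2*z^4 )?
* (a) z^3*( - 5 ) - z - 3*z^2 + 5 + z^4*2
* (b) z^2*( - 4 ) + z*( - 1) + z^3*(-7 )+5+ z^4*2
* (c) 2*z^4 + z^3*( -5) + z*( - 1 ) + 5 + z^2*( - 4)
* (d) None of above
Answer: c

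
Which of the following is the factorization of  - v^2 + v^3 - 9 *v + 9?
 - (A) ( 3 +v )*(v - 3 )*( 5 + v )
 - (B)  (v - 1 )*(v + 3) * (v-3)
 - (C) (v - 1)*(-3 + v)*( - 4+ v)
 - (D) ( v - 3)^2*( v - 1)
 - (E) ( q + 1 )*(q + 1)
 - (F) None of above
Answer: B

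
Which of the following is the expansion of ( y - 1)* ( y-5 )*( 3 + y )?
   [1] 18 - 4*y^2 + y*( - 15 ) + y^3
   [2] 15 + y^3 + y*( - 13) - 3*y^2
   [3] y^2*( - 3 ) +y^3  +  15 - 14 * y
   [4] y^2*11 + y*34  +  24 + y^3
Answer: 2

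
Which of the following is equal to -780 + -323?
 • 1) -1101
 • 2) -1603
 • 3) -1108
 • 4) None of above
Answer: 4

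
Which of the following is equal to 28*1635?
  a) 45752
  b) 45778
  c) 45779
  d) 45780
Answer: d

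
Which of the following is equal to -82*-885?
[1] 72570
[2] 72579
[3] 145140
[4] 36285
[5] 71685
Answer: 1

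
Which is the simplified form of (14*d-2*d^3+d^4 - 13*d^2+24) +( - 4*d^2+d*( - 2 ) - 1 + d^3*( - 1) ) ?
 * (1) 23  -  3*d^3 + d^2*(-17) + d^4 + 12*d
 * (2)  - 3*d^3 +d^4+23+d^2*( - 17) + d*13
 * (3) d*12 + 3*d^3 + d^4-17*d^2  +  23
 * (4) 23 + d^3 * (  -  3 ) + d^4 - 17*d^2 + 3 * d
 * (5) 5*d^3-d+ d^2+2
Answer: 1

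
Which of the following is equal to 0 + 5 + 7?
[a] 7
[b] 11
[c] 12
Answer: c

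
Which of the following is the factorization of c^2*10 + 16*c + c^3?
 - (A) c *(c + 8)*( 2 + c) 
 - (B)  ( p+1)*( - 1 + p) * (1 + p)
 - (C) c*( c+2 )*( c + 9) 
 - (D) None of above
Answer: A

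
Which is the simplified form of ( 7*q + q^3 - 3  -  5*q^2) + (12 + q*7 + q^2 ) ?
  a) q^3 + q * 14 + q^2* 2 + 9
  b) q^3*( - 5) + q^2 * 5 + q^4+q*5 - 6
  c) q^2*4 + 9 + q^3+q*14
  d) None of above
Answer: d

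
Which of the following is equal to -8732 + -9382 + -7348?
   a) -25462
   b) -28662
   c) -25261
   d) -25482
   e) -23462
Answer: a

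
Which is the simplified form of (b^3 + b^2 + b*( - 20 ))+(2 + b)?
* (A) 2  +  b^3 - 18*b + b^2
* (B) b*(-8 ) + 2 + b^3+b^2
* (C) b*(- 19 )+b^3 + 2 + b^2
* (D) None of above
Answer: C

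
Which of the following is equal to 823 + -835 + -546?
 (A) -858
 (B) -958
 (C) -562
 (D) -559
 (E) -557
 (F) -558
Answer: F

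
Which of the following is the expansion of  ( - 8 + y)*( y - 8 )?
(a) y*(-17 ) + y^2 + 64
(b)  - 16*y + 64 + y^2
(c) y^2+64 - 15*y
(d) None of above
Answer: b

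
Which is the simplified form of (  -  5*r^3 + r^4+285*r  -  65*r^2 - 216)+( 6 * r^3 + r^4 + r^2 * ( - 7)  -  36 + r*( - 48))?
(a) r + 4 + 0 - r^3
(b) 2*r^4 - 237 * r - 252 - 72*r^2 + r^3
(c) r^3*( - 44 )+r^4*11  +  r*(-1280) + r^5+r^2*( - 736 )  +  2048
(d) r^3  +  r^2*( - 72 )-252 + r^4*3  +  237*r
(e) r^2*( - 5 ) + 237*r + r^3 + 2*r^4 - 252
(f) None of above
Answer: f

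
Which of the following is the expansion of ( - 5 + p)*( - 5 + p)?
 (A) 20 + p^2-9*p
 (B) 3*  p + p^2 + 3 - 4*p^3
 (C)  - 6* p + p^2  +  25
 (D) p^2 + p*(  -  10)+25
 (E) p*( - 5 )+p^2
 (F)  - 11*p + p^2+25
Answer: D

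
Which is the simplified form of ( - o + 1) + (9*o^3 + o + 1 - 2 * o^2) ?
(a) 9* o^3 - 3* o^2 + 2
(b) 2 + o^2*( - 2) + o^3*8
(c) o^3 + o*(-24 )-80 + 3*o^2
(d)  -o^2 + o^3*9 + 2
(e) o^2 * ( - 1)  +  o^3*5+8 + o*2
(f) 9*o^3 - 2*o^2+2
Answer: f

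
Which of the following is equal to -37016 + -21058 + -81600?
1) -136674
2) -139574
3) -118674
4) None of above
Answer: 4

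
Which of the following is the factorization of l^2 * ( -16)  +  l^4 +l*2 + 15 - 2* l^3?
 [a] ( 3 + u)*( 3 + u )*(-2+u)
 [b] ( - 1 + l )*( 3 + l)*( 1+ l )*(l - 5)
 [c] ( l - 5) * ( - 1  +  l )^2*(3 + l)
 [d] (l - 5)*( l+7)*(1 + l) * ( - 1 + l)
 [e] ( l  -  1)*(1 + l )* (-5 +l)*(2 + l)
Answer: b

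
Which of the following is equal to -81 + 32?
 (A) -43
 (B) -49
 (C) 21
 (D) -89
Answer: B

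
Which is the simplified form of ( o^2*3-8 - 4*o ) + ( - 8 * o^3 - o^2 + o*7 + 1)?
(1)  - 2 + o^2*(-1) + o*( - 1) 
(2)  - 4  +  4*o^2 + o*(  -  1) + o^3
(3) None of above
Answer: 3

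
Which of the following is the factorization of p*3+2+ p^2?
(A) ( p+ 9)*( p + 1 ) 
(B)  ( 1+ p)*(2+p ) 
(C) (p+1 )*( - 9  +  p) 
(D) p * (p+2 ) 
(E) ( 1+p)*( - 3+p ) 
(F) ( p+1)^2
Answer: B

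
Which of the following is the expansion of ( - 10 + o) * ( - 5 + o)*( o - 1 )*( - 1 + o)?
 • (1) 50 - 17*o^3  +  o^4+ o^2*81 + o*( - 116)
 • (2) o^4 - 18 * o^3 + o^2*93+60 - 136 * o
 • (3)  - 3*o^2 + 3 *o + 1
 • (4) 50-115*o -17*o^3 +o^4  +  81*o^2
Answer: 4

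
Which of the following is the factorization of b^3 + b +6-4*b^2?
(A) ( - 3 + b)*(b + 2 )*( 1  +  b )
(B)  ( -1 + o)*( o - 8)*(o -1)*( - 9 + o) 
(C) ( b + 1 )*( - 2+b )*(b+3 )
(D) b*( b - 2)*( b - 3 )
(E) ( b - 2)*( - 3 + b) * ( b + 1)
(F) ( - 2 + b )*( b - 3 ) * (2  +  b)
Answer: E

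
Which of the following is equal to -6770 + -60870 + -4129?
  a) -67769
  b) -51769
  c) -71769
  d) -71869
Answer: c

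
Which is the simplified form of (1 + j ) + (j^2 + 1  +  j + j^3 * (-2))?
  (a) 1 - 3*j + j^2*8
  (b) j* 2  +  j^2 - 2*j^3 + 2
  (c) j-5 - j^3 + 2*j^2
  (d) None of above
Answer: b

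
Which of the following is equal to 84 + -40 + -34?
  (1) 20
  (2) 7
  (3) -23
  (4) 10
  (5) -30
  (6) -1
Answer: 4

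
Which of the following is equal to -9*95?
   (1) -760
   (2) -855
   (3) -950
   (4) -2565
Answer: 2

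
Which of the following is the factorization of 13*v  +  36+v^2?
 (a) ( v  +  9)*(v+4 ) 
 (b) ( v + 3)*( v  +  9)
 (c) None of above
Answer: a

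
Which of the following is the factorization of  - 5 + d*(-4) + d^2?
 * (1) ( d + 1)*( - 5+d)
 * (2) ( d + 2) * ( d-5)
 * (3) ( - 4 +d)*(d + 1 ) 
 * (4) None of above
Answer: 1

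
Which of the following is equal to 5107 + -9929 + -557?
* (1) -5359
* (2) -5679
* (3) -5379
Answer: 3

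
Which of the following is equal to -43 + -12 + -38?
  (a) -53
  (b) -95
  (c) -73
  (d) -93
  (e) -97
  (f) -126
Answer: d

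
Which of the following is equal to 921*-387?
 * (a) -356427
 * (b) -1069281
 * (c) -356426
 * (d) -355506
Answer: a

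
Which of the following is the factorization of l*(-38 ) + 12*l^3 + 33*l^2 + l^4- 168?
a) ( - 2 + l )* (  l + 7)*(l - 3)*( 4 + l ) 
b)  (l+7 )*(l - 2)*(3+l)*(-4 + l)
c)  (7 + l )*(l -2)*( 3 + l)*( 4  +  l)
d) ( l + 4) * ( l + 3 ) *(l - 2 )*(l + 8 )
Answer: c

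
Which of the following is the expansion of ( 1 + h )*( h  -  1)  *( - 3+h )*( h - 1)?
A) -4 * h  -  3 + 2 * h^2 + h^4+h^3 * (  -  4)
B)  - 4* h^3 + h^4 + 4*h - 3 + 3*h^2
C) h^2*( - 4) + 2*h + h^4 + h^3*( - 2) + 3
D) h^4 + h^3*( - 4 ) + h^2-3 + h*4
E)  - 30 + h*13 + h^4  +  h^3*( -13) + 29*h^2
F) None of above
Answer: F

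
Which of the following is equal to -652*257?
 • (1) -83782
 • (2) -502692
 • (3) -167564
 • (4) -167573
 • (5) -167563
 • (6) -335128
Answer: 3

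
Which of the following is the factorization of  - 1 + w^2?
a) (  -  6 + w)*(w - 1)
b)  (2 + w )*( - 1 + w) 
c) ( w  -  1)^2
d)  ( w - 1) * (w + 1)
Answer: d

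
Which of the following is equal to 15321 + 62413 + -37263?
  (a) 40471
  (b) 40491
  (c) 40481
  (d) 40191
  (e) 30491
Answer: a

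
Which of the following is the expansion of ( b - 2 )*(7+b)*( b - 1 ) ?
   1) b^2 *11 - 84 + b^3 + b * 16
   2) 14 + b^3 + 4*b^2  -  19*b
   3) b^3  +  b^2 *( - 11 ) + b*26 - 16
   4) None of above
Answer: 2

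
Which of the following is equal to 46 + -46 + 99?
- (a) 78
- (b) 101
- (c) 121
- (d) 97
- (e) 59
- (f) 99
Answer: f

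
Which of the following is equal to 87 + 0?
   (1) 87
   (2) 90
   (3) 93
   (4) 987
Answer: 1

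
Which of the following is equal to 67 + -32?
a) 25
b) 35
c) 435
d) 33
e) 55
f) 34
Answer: b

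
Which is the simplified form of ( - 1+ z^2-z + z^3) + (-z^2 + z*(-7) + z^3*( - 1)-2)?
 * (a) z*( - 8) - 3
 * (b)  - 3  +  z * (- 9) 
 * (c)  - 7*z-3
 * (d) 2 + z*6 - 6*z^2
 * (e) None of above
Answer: a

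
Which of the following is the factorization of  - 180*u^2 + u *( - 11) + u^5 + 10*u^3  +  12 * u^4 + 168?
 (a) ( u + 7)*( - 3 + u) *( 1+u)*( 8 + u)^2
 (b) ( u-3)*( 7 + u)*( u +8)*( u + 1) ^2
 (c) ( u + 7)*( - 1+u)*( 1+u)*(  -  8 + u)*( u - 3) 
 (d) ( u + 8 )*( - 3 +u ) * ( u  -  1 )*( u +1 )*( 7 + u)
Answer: d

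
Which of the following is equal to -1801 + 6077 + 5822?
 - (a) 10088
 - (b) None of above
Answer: b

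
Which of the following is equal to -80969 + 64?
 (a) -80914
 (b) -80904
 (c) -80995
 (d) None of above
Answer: d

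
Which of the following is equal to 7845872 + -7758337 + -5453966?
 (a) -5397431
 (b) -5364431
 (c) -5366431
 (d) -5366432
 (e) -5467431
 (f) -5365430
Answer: c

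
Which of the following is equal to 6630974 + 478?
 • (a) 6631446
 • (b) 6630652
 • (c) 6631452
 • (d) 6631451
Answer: c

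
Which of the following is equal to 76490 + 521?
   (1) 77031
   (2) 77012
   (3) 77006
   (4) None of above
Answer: 4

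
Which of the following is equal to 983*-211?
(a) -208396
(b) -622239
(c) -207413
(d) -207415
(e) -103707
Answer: c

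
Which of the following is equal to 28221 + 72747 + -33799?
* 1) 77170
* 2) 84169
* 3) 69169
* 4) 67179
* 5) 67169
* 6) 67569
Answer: 5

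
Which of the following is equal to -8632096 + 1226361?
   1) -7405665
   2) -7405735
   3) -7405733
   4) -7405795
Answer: 2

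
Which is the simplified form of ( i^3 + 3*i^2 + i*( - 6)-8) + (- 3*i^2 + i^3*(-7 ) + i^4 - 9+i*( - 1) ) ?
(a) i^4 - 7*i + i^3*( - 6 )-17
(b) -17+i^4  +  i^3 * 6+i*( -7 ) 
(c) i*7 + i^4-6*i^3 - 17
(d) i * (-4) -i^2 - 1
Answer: a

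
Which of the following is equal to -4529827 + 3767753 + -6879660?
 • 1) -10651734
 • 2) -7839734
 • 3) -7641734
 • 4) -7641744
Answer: 3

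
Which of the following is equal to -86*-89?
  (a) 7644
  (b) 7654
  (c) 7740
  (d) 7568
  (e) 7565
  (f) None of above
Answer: b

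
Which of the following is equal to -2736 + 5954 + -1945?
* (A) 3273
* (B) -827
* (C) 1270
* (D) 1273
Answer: D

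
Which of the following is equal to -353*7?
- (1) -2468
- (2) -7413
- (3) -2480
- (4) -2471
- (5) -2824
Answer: 4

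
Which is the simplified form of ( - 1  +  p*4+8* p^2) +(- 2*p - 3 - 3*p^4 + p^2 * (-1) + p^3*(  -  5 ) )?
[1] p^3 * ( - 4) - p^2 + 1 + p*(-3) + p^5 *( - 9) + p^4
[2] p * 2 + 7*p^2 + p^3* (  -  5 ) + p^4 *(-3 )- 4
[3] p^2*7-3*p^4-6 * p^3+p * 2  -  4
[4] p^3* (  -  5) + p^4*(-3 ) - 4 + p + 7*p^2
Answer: 2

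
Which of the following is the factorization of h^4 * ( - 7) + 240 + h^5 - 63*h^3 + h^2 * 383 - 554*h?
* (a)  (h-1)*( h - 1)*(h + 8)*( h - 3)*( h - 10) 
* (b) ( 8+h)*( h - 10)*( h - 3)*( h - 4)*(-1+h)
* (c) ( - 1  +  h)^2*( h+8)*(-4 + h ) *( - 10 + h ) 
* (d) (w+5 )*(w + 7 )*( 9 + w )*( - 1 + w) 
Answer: a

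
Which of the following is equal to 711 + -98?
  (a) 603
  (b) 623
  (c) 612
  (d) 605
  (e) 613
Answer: e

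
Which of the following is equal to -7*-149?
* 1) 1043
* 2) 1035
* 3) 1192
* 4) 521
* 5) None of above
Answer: 1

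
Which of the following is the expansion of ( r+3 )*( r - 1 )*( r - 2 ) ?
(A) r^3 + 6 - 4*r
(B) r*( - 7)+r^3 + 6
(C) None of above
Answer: B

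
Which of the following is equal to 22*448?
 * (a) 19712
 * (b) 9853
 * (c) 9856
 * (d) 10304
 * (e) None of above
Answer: c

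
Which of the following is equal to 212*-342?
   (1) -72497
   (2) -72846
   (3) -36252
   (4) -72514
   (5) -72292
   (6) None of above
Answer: 6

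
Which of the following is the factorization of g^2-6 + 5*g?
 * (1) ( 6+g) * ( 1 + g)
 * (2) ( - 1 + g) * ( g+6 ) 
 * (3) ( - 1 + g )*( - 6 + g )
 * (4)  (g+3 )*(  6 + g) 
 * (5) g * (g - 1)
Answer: 2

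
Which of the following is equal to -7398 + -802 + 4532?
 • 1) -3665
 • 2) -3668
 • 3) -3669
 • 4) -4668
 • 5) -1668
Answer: 2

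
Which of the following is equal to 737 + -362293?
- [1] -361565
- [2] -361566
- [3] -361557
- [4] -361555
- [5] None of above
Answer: 5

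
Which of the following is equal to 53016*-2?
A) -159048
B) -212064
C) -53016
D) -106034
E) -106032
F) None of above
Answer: E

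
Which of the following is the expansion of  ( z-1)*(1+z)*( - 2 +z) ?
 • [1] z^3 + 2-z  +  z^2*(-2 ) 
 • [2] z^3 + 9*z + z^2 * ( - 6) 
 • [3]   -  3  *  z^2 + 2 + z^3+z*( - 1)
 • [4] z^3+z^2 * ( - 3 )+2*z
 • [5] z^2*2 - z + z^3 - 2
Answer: 1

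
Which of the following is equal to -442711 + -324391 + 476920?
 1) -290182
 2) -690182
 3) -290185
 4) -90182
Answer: 1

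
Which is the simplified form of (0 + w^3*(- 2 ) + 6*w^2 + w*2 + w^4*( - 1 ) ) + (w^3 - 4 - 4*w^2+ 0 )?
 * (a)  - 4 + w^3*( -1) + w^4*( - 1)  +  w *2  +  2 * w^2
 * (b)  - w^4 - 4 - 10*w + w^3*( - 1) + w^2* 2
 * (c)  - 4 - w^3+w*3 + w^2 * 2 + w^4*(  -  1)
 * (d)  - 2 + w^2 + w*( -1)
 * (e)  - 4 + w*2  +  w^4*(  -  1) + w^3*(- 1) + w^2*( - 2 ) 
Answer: a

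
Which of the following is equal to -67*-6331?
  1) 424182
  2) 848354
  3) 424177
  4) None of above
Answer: 3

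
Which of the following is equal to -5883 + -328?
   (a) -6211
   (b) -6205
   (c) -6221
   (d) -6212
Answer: a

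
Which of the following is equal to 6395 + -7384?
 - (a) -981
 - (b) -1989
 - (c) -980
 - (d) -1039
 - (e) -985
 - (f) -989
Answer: f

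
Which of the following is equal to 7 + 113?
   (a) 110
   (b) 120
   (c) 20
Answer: b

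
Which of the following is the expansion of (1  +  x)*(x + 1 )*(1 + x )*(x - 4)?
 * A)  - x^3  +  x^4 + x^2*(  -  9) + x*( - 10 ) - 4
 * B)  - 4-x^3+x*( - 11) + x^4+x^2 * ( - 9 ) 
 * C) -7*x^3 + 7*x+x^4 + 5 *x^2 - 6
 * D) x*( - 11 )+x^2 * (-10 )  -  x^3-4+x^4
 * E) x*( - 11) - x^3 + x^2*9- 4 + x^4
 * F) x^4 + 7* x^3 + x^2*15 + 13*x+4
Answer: B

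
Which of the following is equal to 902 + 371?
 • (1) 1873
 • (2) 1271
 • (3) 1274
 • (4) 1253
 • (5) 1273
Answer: 5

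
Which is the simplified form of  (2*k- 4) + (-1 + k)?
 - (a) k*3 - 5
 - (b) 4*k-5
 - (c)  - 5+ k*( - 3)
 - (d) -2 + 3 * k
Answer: a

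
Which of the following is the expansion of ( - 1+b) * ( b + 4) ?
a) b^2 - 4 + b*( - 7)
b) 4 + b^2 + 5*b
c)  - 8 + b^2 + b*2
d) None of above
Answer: d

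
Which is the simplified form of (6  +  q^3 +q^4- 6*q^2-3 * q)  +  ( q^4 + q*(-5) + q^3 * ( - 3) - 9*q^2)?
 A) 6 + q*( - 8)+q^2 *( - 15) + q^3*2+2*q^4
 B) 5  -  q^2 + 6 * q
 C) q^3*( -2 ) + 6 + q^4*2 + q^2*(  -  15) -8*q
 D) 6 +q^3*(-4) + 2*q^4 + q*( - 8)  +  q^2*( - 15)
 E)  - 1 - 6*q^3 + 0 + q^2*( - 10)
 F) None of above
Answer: C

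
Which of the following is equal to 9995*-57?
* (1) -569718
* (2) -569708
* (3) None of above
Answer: 3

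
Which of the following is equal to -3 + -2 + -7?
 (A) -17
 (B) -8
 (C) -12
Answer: C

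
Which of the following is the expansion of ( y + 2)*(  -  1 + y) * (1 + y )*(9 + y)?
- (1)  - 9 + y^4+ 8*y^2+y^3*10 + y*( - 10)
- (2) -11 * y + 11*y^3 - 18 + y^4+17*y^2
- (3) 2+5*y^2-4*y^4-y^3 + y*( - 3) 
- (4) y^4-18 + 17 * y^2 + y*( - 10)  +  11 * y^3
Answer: 2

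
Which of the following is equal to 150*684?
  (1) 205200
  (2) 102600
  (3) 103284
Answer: 2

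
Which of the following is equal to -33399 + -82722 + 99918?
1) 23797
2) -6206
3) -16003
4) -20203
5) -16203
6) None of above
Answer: 5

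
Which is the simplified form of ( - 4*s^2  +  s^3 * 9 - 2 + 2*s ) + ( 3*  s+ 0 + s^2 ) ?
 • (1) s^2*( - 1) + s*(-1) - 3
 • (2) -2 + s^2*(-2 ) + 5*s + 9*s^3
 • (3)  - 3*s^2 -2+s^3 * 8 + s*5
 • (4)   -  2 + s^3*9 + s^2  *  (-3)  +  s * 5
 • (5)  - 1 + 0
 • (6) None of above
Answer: 4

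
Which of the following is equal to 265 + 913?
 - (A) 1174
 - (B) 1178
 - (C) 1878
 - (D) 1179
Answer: B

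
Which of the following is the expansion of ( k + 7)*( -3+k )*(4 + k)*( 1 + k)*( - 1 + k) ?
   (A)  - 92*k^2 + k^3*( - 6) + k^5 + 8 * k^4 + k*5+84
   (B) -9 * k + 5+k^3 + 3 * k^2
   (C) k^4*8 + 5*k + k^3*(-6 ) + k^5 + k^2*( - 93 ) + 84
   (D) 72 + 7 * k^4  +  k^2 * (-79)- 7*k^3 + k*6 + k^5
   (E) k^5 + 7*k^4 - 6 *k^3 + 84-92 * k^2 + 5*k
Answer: A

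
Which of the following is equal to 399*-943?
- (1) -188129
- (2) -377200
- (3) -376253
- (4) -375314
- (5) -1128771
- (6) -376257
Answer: 6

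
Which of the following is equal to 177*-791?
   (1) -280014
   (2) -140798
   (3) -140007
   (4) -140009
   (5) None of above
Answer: 3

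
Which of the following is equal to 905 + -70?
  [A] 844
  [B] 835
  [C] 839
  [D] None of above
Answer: B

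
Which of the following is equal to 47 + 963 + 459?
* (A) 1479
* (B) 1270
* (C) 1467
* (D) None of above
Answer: D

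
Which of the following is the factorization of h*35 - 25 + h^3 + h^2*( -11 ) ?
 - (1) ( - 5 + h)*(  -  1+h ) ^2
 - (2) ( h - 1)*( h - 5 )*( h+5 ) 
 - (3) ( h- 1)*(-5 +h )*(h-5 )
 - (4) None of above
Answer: 3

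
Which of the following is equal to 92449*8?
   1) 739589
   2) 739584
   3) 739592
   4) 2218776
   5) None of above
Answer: 3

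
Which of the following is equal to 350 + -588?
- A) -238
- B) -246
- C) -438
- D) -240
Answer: A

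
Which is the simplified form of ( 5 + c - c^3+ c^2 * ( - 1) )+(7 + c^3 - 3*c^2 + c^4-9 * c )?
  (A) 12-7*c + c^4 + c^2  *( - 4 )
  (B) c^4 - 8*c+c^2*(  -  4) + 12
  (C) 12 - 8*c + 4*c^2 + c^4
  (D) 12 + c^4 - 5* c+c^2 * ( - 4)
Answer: B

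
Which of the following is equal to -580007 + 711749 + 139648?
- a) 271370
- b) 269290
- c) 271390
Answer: c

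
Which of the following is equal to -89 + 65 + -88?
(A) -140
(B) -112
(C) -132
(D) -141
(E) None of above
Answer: B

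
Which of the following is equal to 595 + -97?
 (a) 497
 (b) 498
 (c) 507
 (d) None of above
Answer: b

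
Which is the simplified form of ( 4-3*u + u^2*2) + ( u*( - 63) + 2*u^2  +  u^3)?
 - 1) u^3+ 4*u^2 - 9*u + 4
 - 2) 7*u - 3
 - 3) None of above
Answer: 3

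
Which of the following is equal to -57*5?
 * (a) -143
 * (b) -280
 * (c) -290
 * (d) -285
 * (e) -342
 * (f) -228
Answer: d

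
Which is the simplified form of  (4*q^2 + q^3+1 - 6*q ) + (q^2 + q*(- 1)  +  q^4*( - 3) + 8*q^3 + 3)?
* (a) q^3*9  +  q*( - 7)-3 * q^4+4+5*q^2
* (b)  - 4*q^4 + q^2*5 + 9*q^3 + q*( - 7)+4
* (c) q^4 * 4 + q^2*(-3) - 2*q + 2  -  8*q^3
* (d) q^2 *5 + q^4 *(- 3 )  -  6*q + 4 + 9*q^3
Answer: a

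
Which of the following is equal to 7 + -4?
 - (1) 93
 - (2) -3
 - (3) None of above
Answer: 3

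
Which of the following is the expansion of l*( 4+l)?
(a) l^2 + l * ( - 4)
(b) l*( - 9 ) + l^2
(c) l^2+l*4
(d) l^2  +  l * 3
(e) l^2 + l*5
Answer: c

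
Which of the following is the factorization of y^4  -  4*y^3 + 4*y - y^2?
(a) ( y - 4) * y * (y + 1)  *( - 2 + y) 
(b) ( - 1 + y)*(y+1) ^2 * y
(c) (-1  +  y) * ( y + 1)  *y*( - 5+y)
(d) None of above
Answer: d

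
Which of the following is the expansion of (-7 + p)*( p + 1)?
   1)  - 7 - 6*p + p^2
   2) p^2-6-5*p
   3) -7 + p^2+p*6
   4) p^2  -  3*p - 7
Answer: 1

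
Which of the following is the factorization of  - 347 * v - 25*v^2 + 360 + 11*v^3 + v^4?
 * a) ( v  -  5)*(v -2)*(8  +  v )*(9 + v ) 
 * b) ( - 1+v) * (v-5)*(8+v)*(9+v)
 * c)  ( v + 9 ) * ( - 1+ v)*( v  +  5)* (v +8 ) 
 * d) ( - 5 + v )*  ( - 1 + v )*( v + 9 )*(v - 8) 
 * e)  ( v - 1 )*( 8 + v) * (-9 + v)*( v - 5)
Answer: b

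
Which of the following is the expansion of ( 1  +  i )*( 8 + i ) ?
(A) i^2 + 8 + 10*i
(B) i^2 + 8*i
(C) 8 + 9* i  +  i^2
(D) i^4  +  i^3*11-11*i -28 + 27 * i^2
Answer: C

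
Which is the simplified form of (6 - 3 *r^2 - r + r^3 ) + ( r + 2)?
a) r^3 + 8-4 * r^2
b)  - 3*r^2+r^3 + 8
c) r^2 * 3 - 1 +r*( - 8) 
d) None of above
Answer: b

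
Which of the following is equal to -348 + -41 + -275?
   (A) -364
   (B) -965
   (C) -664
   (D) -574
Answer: C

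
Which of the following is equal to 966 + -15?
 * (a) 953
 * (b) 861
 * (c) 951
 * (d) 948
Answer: c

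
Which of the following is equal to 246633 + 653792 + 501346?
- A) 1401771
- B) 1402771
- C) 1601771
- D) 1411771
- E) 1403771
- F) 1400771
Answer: A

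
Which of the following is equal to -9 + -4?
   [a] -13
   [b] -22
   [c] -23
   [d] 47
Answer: a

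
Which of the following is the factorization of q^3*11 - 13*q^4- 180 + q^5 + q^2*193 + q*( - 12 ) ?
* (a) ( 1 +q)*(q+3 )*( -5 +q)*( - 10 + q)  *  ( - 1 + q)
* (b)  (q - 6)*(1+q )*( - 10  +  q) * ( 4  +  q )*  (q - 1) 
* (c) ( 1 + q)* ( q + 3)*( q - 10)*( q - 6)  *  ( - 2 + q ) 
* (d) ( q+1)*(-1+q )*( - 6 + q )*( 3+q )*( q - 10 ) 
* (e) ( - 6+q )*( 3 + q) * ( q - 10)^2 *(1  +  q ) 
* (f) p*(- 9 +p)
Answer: d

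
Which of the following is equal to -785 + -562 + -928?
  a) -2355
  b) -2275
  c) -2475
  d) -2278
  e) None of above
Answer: b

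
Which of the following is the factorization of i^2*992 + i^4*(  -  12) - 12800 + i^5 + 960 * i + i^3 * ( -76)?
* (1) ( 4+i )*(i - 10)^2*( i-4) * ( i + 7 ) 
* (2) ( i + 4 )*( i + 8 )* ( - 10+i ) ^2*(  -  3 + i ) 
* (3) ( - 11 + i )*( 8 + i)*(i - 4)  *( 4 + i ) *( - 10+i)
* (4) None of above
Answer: 4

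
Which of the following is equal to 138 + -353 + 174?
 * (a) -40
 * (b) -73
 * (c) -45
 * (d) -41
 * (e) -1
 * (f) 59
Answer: d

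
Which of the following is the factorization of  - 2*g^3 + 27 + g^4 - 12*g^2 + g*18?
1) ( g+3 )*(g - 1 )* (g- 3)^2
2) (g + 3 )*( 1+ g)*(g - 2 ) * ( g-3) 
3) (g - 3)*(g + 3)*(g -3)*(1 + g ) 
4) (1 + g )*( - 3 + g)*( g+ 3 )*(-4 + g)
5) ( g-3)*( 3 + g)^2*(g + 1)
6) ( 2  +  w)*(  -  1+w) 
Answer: 3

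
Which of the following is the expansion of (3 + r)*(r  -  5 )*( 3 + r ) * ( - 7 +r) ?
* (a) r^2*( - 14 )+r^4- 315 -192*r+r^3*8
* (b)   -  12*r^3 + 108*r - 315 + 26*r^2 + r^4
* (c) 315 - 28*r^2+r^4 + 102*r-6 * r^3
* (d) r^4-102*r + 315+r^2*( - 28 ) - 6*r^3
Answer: c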